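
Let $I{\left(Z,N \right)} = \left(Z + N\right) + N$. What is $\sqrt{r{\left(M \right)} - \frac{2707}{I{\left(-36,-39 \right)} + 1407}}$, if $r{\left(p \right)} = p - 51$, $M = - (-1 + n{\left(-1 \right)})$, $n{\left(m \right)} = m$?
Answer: $\frac{4 i \sqrt{5338797}}{1293} \approx 7.148 i$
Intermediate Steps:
$I{\left(Z,N \right)} = Z + 2 N$ ($I{\left(Z,N \right)} = \left(N + Z\right) + N = Z + 2 N$)
$M = 2$ ($M = - (-1 - 1) = \left(-1\right) \left(-2\right) = 2$)
$r{\left(p \right)} = -51 + p$
$\sqrt{r{\left(M \right)} - \frac{2707}{I{\left(-36,-39 \right)} + 1407}} = \sqrt{\left(-51 + 2\right) - \frac{2707}{\left(-36 + 2 \left(-39\right)\right) + 1407}} = \sqrt{-49 - \frac{2707}{\left(-36 - 78\right) + 1407}} = \sqrt{-49 - \frac{2707}{-114 + 1407}} = \sqrt{-49 - \frac{2707}{1293}} = \sqrt{- \frac{66064}{1293}} = \frac{4 i \sqrt{5338797}}{1293}$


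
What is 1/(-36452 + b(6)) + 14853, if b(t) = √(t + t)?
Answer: 4933974586156/332187073 - √3/664374146 ≈ 14853.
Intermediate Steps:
b(t) = √2*√t (b(t) = √(2*t) = √2*√t)
1/(-36452 + b(6)) + 14853 = 1/(-36452 + √2*√6) + 14853 = 1/(-36452 + 2*√3) + 14853 = 14853 + 1/(-36452 + 2*√3)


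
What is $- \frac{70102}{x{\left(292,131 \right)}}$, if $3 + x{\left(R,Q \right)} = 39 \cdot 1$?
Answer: $- \frac{35051}{18} \approx -1947.3$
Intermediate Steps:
$x{\left(R,Q \right)} = 36$ ($x{\left(R,Q \right)} = -3 + 39 \cdot 1 = -3 + 39 = 36$)
$- \frac{70102}{x{\left(292,131 \right)}} = - \frac{70102}{36} = \left(-70102\right) \frac{1}{36} = - \frac{35051}{18}$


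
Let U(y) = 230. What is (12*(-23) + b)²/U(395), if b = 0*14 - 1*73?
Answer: 121801/230 ≈ 529.57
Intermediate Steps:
b = -73 (b = 0 - 73 = -73)
(12*(-23) + b)²/U(395) = (12*(-23) - 73)²/230 = (-276 - 73)²*(1/230) = (-349)²*(1/230) = 121801*(1/230) = 121801/230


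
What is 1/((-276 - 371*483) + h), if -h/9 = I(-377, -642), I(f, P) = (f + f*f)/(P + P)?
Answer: -107/19096869 ≈ -5.6030e-6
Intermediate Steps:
I(f, P) = (f + f²)/(2*P) (I(f, P) = (f + f²)/((2*P)) = (f + f²)*(1/(2*P)) = (f + f²)/(2*P))
h = 106314/107 (h = -9*(-377)*(1 - 377)/(2*(-642)) = -9*(-377)*(-1)*(-376)/(2*642) = -9*(-35438/321) = 106314/107 ≈ 993.59)
1/((-276 - 371*483) + h) = 1/((-276 - 371*483) + 106314/107) = 1/((-276 - 179193) + 106314/107) = 1/(-179469 + 106314/107) = 1/(-19096869/107) = -107/19096869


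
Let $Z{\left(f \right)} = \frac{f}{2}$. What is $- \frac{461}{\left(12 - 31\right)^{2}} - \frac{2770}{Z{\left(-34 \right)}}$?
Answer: $\frac{992133}{6137} \approx 161.66$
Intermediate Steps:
$Z{\left(f \right)} = \frac{f}{2}$ ($Z{\left(f \right)} = f \frac{1}{2} = \frac{f}{2}$)
$- \frac{461}{\left(12 - 31\right)^{2}} - \frac{2770}{Z{\left(-34 \right)}} = - \frac{461}{\left(12 - 31\right)^{2}} - \frac{2770}{\frac{1}{2} \left(-34\right)} = - \frac{461}{\left(-19\right)^{2}} - \frac{2770}{-17} = - \frac{461}{361} - - \frac{2770}{17} = \left(-461\right) \frac{1}{361} + \frac{2770}{17} = - \frac{461}{361} + \frac{2770}{17} = \frac{992133}{6137}$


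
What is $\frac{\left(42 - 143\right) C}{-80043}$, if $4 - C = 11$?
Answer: $- \frac{707}{80043} \approx -0.0088328$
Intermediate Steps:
$C = -7$ ($C = 4 - 11 = -7$)
$\frac{\left(42 - 143\right) C}{-80043} = \frac{\left(42 - 143\right) \left(-7\right)}{-80043} = \left(-101\right) \left(-7\right) \left(- \frac{1}{80043}\right) = 707 \left(- \frac{1}{80043}\right) = - \frac{707}{80043}$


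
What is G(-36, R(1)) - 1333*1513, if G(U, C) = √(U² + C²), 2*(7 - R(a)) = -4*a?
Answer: -2016829 + 9*√17 ≈ -2.0168e+6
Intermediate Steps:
R(a) = 7 + 2*a (R(a) = 7 - (-2)*a = 7 + 2*a)
G(U, C) = √(C² + U²)
G(-36, R(1)) - 1333*1513 = √((7 + 2*1)² + (-36)²) - 1333*1513 = √((7 + 2)² + 1296) - 2016829 = √(9² + 1296) - 2016829 = √(81 + 1296) - 2016829 = √1377 - 2016829 = 9*√17 - 2016829 = -2016829 + 9*√17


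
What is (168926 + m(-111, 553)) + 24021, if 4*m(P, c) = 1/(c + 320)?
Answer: 673770925/3492 ≈ 1.9295e+5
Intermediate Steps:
m(P, c) = 1/(4*(320 + c)) (m(P, c) = 1/(4*(c + 320)) = 1/(4*(320 + c)))
(168926 + m(-111, 553)) + 24021 = (168926 + 1/(4*(320 + 553))) + 24021 = (168926 + (¼)/873) + 24021 = (168926 + (¼)*(1/873)) + 24021 = (168926 + 1/3492) + 24021 = 589889593/3492 + 24021 = 673770925/3492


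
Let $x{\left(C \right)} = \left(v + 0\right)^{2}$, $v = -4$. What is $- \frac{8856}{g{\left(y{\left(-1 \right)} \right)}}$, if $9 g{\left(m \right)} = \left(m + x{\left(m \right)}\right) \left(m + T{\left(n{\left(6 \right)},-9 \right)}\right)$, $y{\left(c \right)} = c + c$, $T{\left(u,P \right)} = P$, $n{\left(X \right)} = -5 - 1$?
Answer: $\frac{39852}{77} \approx 517.56$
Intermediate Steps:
$n{\left(X \right)} = -6$
$x{\left(C \right)} = 16$ ($x{\left(C \right)} = \left(-4 + 0\right)^{2} = \left(-4\right)^{2} = 16$)
$y{\left(c \right)} = 2 c$
$g{\left(m \right)} = \frac{\left(-9 + m\right) \left(16 + m\right)}{9}$ ($g{\left(m \right)} = \frac{\left(m + 16\right) \left(m - 9\right)}{9} = \frac{\left(16 + m\right) \left(-9 + m\right)}{9} = \frac{\left(-9 + m\right) \left(16 + m\right)}{9}$)
$- \frac{8856}{g{\left(y{\left(-1 \right)} \right)}} = - \frac{8856}{-16 + \frac{\left(2 \left(-1\right)\right)^{2}}{9} + \frac{7 \cdot 2 \left(-1\right)}{9}} = - \frac{8856}{-16 + \frac{\left(-2\right)^{2}}{9} + \frac{7}{9} \left(-2\right)} = - \frac{8856}{-16 + \frac{1}{9} \cdot 4 - \frac{14}{9}} = - \frac{8856}{-16 + \frac{4}{9} - \frac{14}{9}} = - \frac{8856}{- \frac{154}{9}} = \left(-8856\right) \left(- \frac{9}{154}\right) = \frac{39852}{77}$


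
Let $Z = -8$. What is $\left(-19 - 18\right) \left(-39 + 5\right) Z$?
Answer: $-10064$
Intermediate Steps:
$\left(-19 - 18\right) \left(-39 + 5\right) Z = \left(-19 - 18\right) \left(-39 + 5\right) \left(-8\right) = \left(-37\right) \left(-34\right) \left(-8\right) = 1258 \left(-8\right) = -10064$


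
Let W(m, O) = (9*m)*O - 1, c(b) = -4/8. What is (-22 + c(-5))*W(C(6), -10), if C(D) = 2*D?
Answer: 48645/2 ≈ 24323.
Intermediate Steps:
c(b) = -½ (c(b) = -4*⅛ = -½)
W(m, O) = -1 + 9*O*m (W(m, O) = 9*O*m - 1 = -1 + 9*O*m)
(-22 + c(-5))*W(C(6), -10) = (-22 - ½)*(-1 + 9*(-10)*(2*6)) = -45*(-1 + 9*(-10)*12)/2 = -45*(-1 - 1080)/2 = -45/2*(-1081) = 48645/2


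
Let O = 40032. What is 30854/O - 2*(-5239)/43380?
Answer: 24415303/24119280 ≈ 1.0123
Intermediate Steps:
30854/O - 2*(-5239)/43380 = 30854/40032 - 2*(-5239)/43380 = 30854*(1/40032) + 10478*(1/43380) = 15427/20016 + 5239/21690 = 24415303/24119280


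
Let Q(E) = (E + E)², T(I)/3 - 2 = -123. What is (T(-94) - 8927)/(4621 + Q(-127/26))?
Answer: -785005/398539 ≈ -1.9697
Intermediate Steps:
T(I) = -363 (T(I) = 6 + 3*(-123) = 6 - 369 = -363)
Q(E) = 4*E² (Q(E) = (2*E)² = 4*E²)
(T(-94) - 8927)/(4621 + Q(-127/26)) = (-363 - 8927)/(4621 + 4*(-127/26)²) = -9290/(4621 + 4*(-127*1/26)²) = -9290/(4621 + 4*(-127/26)²) = -9290/(4621 + 4*(16129/676)) = -9290/(4621 + 16129/169) = -9290/797078/169 = -9290*169/797078 = -785005/398539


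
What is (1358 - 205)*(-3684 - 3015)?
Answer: -7723947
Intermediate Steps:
(1358 - 205)*(-3684 - 3015) = 1153*(-6699) = -7723947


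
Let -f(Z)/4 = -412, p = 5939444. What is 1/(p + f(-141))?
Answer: 1/5941092 ≈ 1.6832e-7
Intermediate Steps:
f(Z) = 1648 (f(Z) = -4*(-412) = 1648)
1/(p + f(-141)) = 1/(5939444 + 1648) = 1/5941092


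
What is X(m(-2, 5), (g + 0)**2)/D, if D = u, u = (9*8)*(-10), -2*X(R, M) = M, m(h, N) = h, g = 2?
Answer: 1/360 ≈ 0.0027778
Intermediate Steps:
X(R, M) = -M/2
u = -720 (u = 72*(-10) = -720)
D = -720
X(m(-2, 5), (g + 0)**2)/D = -(2 + 0)**2/2/(-720) = -1/2*2**2*(-1/720) = -1/2*4*(-1/720) = -2*(-1/720) = 1/360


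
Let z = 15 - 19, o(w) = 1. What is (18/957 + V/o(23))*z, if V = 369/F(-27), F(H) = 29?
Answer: -16260/319 ≈ -50.972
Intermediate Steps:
z = -4
V = 369/29 ≈ 12.724
(18/957 + V/o(23))*z = (18/957 + (369/29)/1)*(-4) = (18*(1/957) + (369/29)*1)*(-4) = (6/319 + 369/29)*(-4) = (4065/319)*(-4) = -16260/319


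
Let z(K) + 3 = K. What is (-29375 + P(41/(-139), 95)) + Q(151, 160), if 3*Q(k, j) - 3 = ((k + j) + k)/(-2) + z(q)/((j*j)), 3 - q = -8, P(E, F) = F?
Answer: -281817599/9600 ≈ -29356.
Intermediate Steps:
q = 11 (q = 3 - 1*(-8) = 3 + 8 = 11)
z(K) = -3 + K
Q(k, j) = 1 - k/3 - j/6 + 8/(3*j²) (Q(k, j) = 1 + (((k + j) + k)/(-2) + (-3 + 11)/((j*j)))/3 = 1 + (((j + k) + k)*(-½) + 8/(j²))/3 = 1 + ((j + 2*k)*(-½) + 8/j²)/3 = 1 + ((-k - j/2) + 8/j²)/3 = 1 + (-k + 8/j² - j/2)/3 = 1 + (-k/3 - j/6 + 8/(3*j²)) = 1 - k/3 - j/6 + 8/(3*j²))
(-29375 + P(41/(-139), 95)) + Q(151, 160) = (-29375 + 95) + (1 - ⅓*151 - ⅙*160 + (8/3)/160²) = -29280 + (1 - 151/3 - 80/3 + (8/3)*(1/25600)) = -29280 + (1 - 151/3 - 80/3 + 1/9600) = -29280 - 729599/9600 = -281817599/9600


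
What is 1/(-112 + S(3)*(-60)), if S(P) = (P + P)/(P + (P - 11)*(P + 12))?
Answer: -13/1416 ≈ -0.0091808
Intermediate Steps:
S(P) = 2*P/(P + (-11 + P)*(12 + P)) (S(P) = (2*P)/(P + (-11 + P)*(12 + P)) = 2*P/(P + (-11 + P)*(12 + P)))
1/(-112 + S(3)*(-60)) = 1/(-112 + (2*3/(-132 + 3**2 + 2*3))*(-60)) = 1/(-112 + (2*3/(-132 + 9 + 6))*(-60)) = 1/(-112 + (2*3/(-117))*(-60)) = 1/(-112 + (2*3*(-1/117))*(-60)) = 1/(-112 - 2/39*(-60)) = 1/(-112 + 40/13) = 1/(-1416/13) = -13/1416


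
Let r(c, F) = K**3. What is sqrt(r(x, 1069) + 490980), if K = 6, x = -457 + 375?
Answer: 2*sqrt(122799) ≈ 700.85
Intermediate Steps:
x = -82
r(c, F) = 216 (r(c, F) = 6**3 = 216)
sqrt(r(x, 1069) + 490980) = sqrt(216 + 490980) = sqrt(491196) = 2*sqrt(122799)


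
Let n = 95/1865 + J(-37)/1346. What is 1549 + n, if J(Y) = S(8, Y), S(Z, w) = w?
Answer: 777699615/502058 ≈ 1549.0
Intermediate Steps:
J(Y) = Y
n = 11773/502058 (n = 95/1865 - 37/1346 = 95*(1/1865) - 37*1/1346 = 19/373 - 37/1346 = 11773/502058 ≈ 0.023449)
1549 + n = 1549 + 11773/502058 = 777699615/502058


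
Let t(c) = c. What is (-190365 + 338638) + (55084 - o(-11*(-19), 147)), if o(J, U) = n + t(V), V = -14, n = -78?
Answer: 203449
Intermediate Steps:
o(J, U) = -92 (o(J, U) = -78 - 14 = -92)
(-190365 + 338638) + (55084 - o(-11*(-19), 147)) = (-190365 + 338638) + (55084 - 1*(-92)) = 148273 + (55084 + 92) = 148273 + 55176 = 203449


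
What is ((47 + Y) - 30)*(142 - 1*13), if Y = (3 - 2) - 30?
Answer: -1548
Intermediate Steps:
Y = -29 (Y = 1 - 30 = -29)
((47 + Y) - 30)*(142 - 1*13) = ((47 - 29) - 30)*(142 - 1*13) = (18 - 30)*(142 - 13) = -12*129 = -1548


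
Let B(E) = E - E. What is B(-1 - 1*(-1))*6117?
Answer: 0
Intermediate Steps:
B(E) = 0
B(-1 - 1*(-1))*6117 = 0*6117 = 0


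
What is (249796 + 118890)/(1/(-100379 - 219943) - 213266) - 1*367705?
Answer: -25119440858003257/68313791653 ≈ -3.6771e+5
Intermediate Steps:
(249796 + 118890)/(1/(-100379 - 219943) - 213266) - 1*367705 = 368686/(1/(-320322) - 213266) - 367705 = 368686/(-1/320322 - 213266) - 367705 = 368686/(-68313791653/320322) - 367705 = 368686*(-320322/68313791653) - 367705 = -118098236892/68313791653 - 367705 = -25119440858003257/68313791653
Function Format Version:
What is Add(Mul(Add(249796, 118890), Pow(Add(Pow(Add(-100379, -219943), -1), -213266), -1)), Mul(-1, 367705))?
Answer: Rational(-25119440858003257, 68313791653) ≈ -3.6771e+5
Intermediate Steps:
Add(Mul(Add(249796, 118890), Pow(Add(Pow(Add(-100379, -219943), -1), -213266), -1)), Mul(-1, 367705)) = Add(Mul(368686, Pow(Add(Pow(-320322, -1), -213266), -1)), -367705) = Add(Mul(368686, Pow(Add(Rational(-1, 320322), -213266), -1)), -367705) = Add(Mul(368686, Pow(Rational(-68313791653, 320322), -1)), -367705) = Add(Mul(368686, Rational(-320322, 68313791653)), -367705) = Add(Rational(-118098236892, 68313791653), -367705) = Rational(-25119440858003257, 68313791653)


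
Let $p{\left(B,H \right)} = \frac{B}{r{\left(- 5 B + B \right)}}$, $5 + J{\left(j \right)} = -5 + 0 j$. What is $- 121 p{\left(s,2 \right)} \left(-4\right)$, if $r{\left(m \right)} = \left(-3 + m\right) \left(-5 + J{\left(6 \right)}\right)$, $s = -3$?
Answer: $\frac{484}{45} \approx 10.756$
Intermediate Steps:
$J{\left(j \right)} = -10$ ($J{\left(j \right)} = -5 - \left(5 + 0 j\right) = -5 + \left(-5 + 0\right) = -5 - 5 = -10$)
$r{\left(m \right)} = 45 - 15 m$ ($r{\left(m \right)} = \left(-3 + m\right) \left(-5 - 10\right) = \left(-3 + m\right) \left(-15\right) = 45 - 15 m$)
$p{\left(B,H \right)} = \frac{B}{45 + 60 B}$ ($p{\left(B,H \right)} = \frac{B}{45 - 15 \left(- 5 B + B\right)} = \frac{B}{45 - 15 \left(- 4 B\right)} = \frac{B}{45 + 60 B}$)
$- 121 p{\left(s,2 \right)} \left(-4\right) = - 121 \cdot \frac{1}{15} \left(-3\right) \frac{1}{3 + 4 \left(-3\right)} \left(-4\right) = - 121 \cdot \frac{1}{15} \left(-3\right) \frac{1}{3 - 12} \left(-4\right) = - 121 \cdot \frac{1}{15} \left(-3\right) \frac{1}{-9} \left(-4\right) = - 121 \cdot \frac{1}{15} \left(-3\right) \left(- \frac{1}{9}\right) \left(-4\right) = \left(-121\right) \frac{1}{45} \left(-4\right) = \left(- \frac{121}{45}\right) \left(-4\right) = \frac{484}{45}$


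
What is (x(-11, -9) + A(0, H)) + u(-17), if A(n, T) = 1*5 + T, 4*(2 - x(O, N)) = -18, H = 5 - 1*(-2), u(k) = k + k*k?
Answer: 581/2 ≈ 290.50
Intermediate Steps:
u(k) = k + k**2
H = 7 (H = 5 + 2 = 7)
x(O, N) = 13/2 (x(O, N) = 2 - 1/4*(-18) = 2 + 9/2 = 13/2)
A(n, T) = 5 + T
(x(-11, -9) + A(0, H)) + u(-17) = (13/2 + (5 + 7)) - 17*(1 - 17) = (13/2 + 12) - 17*(-16) = 37/2 + 272 = 581/2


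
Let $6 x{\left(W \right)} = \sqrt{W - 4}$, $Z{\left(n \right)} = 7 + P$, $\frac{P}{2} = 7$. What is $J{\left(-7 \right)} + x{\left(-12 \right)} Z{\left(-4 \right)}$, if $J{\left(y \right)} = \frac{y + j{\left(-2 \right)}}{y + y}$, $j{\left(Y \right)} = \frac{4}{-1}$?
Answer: $\frac{11}{14} + 14 i \approx 0.78571 + 14.0 i$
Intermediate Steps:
$P = 14$ ($P = 2 \cdot 7 = 14$)
$j{\left(Y \right)} = -4$ ($j{\left(Y \right)} = 4 \left(-1\right) = -4$)
$Z{\left(n \right)} = 21$ ($Z{\left(n \right)} = 7 + 14 = 21$)
$x{\left(W \right)} = \frac{\sqrt{-4 + W}}{6}$ ($x{\left(W \right)} = \frac{\sqrt{W - 4}}{6} = \frac{\sqrt{-4 + W}}{6}$)
$J{\left(y \right)} = \frac{-4 + y}{2 y}$ ($J{\left(y \right)} = \frac{y - 4}{y + y} = \frac{-4 + y}{2 y}$)
$J{\left(-7 \right)} + x{\left(-12 \right)} Z{\left(-4 \right)} = \frac{-4 - 7}{2 \left(-7\right)} + \frac{\sqrt{-4 - 12}}{6} \cdot 21 = \frac{1}{2} \left(- \frac{1}{7}\right) \left(-11\right) + \frac{\sqrt{-16}}{6} \cdot 21 = \frac{11}{14} + \frac{4 i}{6} \cdot 21 = \frac{11}{14} + \frac{2 i}{3} \cdot 21 = \frac{11}{14} + 14 i$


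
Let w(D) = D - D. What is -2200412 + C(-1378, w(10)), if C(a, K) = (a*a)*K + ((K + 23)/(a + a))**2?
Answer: -16713308560303/7595536 ≈ -2.2004e+6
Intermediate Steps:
w(D) = 0
C(a, K) = K*a**2 + (23 + K)**2/(4*a**2) (C(a, K) = a**2*K + ((23 + K)/((2*a)))**2 = K*a**2 + ((23 + K)*(1/(2*a)))**2 = K*a**2 + ((23 + K)/(2*a))**2 = K*a**2 + (23 + K)**2/(4*a**2))
-2200412 + C(-1378, w(10)) = -2200412 + ((23 + 0)**2/4 + 0*(-1378)**4)/(-1378)**2 = -2200412 + ((1/4)*23**2 + 0*3605760445456)/1898884 = -2200412 + ((1/4)*529 + 0)/1898884 = -2200412 + (529/4 + 0)/1898884 = -2200412 + (1/1898884)*(529/4) = -2200412 + 529/7595536 = -16713308560303/7595536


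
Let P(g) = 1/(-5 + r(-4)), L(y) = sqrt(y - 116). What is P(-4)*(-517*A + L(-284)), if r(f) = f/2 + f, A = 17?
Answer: 799 - 20*I/11 ≈ 799.0 - 1.8182*I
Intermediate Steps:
L(y) = sqrt(-116 + y)
r(f) = 3*f/2 (r(f) = f/2 + f = 3*f/2)
P(g) = -1/11 (P(g) = 1/(-5 + (3/2)*(-4)) = 1/(-5 - 6) = 1/(-11) = -1/11)
P(-4)*(-517*A + L(-284)) = -(-517*17 + sqrt(-116 - 284))/11 = -(-8789 + sqrt(-400))/11 = -(-8789 + 20*I)/11 = 799 - 20*I/11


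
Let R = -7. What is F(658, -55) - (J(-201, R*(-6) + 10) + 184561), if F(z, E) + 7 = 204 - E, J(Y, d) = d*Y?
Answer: -173857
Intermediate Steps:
J(Y, d) = Y*d
F(z, E) = 197 - E (F(z, E) = -7 + (204 - E) = 197 - E)
F(658, -55) - (J(-201, R*(-6) + 10) + 184561) = (197 - 1*(-55)) - (-201*(-7*(-6) + 10) + 184561) = (197 + 55) - (-201*(42 + 10) + 184561) = 252 - (-201*52 + 184561) = 252 - (-10452 + 184561) = 252 - 1*174109 = 252 - 174109 = -173857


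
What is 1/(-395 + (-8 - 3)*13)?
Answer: -1/538 ≈ -0.0018587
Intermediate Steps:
1/(-395 + (-8 - 3)*13) = 1/(-395 - 11*13) = 1/(-395 - 143) = 1/(-538) = -1/538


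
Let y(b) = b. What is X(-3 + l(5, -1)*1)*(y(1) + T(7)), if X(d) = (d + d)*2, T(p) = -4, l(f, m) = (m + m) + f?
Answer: 0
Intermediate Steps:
l(f, m) = f + 2*m (l(f, m) = 2*m + f = f + 2*m)
X(d) = 4*d (X(d) = (2*d)*2 = 4*d)
X(-3 + l(5, -1)*1)*(y(1) + T(7)) = (4*(-3 + (5 + 2*(-1))*1))*(1 - 4) = (4*(-3 + (5 - 2)*1))*(-3) = (4*(-3 + 3*1))*(-3) = (4*(-3 + 3))*(-3) = (4*0)*(-3) = 0*(-3) = 0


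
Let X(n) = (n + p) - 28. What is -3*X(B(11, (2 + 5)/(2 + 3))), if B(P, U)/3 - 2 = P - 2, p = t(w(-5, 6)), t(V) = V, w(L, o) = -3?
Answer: -6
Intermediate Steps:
p = -3
B(P, U) = 3*P (B(P, U) = 6 + 3*(P - 2) = 6 + 3*(-2 + P) = 6 + (-6 + 3*P) = 3*P)
X(n) = -31 + n (X(n) = (n - 3) - 28 = (-3 + n) - 28 = -31 + n)
-3*X(B(11, (2 + 5)/(2 + 3))) = -3*(-31 + 3*11) = -3*(-31 + 33) = -3*2 = -6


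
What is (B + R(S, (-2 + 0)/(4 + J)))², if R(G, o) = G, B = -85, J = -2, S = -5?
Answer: 8100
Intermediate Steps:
(B + R(S, (-2 + 0)/(4 + J)))² = (-85 - 5)² = (-90)² = 8100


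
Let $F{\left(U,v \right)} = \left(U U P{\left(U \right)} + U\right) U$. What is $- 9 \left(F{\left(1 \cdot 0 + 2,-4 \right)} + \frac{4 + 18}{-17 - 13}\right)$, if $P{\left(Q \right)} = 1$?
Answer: $- \frac{507}{5} \approx -101.4$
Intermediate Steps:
$F{\left(U,v \right)} = U \left(U + U^{2}\right)$ ($F{\left(U,v \right)} = \left(U U 1 + U\right) U = \left(U^{2} \cdot 1 + U\right) U = \left(U^{2} + U\right) U = \left(U + U^{2}\right) U = U \left(U + U^{2}\right)$)
$- 9 \left(F{\left(1 \cdot 0 + 2,-4 \right)} + \frac{4 + 18}{-17 - 13}\right) = - 9 \left(\left(1 \cdot 0 + 2\right)^{2} \left(1 + \left(1 \cdot 0 + 2\right)\right) + \frac{4 + 18}{-17 - 13}\right) = - 9 \left(\left(0 + 2\right)^{2} \left(1 + \left(0 + 2\right)\right) + \frac{22}{-30}\right) = - 9 \left(2^{2} \left(1 + 2\right) + 22 \left(- \frac{1}{30}\right)\right) = - 9 \left(4 \cdot 3 - \frac{11}{15}\right) = - 9 \left(12 - \frac{11}{15}\right) = \left(-9\right) \frac{169}{15} = - \frac{507}{5}$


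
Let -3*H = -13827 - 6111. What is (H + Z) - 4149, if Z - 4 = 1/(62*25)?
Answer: 3876551/1550 ≈ 2501.0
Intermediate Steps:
H = 6646 (H = -(-13827 - 6111)/3 = -1/3*(-19938) = 6646)
Z = 6201/1550 (Z = 4 + 1/(62*25) = 4 + 1/1550 = 6201/1550 ≈ 4.0006)
(H + Z) - 4149 = (6646 + 6201/1550) - 4149 = 10307501/1550 - 4149 = 3876551/1550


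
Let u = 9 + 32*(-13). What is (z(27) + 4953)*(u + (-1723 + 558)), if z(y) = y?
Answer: -7828560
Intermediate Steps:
u = -407 (u = 9 - 416 = -407)
(z(27) + 4953)*(u + (-1723 + 558)) = (27 + 4953)*(-407 + (-1723 + 558)) = 4980*(-407 - 1165) = 4980*(-1572) = -7828560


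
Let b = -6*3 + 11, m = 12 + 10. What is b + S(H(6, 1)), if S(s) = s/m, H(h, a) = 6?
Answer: -74/11 ≈ -6.7273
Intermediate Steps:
m = 22
S(s) = s/22
b = -7 (b = -18 + 11 = -7)
b + S(H(6, 1)) = -7 + (1/22)*6 = -7 + 3/11 = -74/11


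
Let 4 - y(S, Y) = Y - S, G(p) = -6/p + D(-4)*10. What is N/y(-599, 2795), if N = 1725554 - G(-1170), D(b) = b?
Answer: -336490829/661050 ≈ -509.02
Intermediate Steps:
G(p) = -40 - 6/p (G(p) = -6/p - 4*10 = -6/p - 40 = -40 - 6/p)
y(S, Y) = 4 + S - Y (y(S, Y) = 4 - (Y - S) = 4 + (S - Y) = 4 + S - Y)
N = 336490829/195 (N = 1725554 - (-40 - 6/(-1170)) = 1725554 - (-40 - 6*(-1/1170)) = 1725554 - (-40 + 1/195) = 1725554 - 1*(-7799/195) = 1725554 + 7799/195 = 336490829/195 ≈ 1.7256e+6)
N/y(-599, 2795) = 336490829/(195*(4 - 599 - 1*2795)) = 336490829/(195*(4 - 599 - 2795)) = (336490829/195)/(-3390) = (336490829/195)*(-1/3390) = -336490829/661050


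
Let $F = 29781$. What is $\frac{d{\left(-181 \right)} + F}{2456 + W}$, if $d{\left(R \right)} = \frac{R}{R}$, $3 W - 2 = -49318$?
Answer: $- \frac{44673}{20974} \approx -2.1299$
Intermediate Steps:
$W = - \frac{49316}{3}$ ($W = \frac{2}{3} + \frac{1}{3} \left(-49318\right) = \frac{2}{3} - \frac{49318}{3} = - \frac{49316}{3} \approx -16439.0$)
$d{\left(R \right)} = 1$
$\frac{d{\left(-181 \right)} + F}{2456 + W} = \frac{1 + 29781}{2456 - \frac{49316}{3}} = \frac{29782}{- \frac{41948}{3}} = 29782 \left(- \frac{3}{41948}\right) = - \frac{44673}{20974}$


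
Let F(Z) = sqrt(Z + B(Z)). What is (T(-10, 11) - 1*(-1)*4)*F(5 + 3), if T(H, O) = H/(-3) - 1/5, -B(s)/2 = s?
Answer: 214*I*sqrt(2)/15 ≈ 20.176*I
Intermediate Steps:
B(s) = -2*s
T(H, O) = -1/5 - H/3 (T(H, O) = H*(-1/3) - 1*1/5 = -H/3 - 1/5 = -1/5 - H/3)
F(Z) = sqrt(-Z) (F(Z) = sqrt(Z - 2*Z) = sqrt(-Z))
(T(-10, 11) - 1*(-1)*4)*F(5 + 3) = ((-1/5 - 1/3*(-10)) - 1*(-1)*4)*sqrt(-(5 + 3)) = ((-1/5 + 10/3) + 1*4)*sqrt(-1*8) = (47/15 + 4)*sqrt(-8) = 107*(2*I*sqrt(2))/15 = 214*I*sqrt(2)/15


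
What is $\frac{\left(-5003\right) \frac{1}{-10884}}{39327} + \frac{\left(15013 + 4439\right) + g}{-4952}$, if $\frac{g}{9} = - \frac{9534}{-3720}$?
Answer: $- \frac{1292077904398267}{328542596794080} \approx -3.9328$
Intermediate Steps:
$g = \frac{14301}{620}$ ($g = 9 \left(- \frac{9534}{-3720}\right) = 9 \left(\left(-9534\right) \left(- \frac{1}{3720}\right)\right) = 9 \cdot \frac{1589}{620} = \frac{14301}{620} \approx 23.066$)
$\frac{\left(-5003\right) \frac{1}{-10884}}{39327} + \frac{\left(15013 + 4439\right) + g}{-4952} = \frac{\left(-5003\right) \frac{1}{-10884}}{39327} + \frac{\left(15013 + 4439\right) + \frac{14301}{620}}{-4952} = \left(-5003\right) \left(- \frac{1}{10884}\right) \frac{1}{39327} + \left(19452 + \frac{14301}{620}\right) \left(- \frac{1}{4952}\right) = \frac{5003}{10884} \cdot \frac{1}{39327} + \frac{12074541}{620} \left(- \frac{1}{4952}\right) = \frac{5003}{428035068} - \frac{12074541}{3070240} = - \frac{1292077904398267}{328542596794080}$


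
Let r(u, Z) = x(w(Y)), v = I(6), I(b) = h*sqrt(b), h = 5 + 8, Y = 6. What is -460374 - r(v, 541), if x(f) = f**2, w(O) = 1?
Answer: -460375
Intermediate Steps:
h = 13
I(b) = 13*sqrt(b)
v = 13*sqrt(6) ≈ 31.843
r(u, Z) = 1 (r(u, Z) = 1**2 = 1)
-460374 - r(v, 541) = -460374 - 1*1 = -460374 - 1 = -460375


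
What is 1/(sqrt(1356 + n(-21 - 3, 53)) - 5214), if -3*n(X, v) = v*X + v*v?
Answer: -15642/81554857 - sqrt(7593)/81554857 ≈ -0.00019287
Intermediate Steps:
n(X, v) = -v**2/3 - X*v/3 (n(X, v) = -(v*X + v*v)/3 = -(X*v + v**2)/3 = -(v**2 + X*v)/3 = -v**2/3 - X*v/3)
1/(sqrt(1356 + n(-21 - 3, 53)) - 5214) = 1/(sqrt(1356 - 1/3*53*((-21 - 3) + 53)) - 5214) = 1/(sqrt(1356 - 1/3*53*(-24 + 53)) - 5214) = 1/(sqrt(1356 - 1/3*53*29) - 5214) = 1/(sqrt(1356 - 1537/3) - 5214) = 1/(sqrt(2531/3) - 5214) = 1/(sqrt(7593)/3 - 5214) = 1/(-5214 + sqrt(7593)/3)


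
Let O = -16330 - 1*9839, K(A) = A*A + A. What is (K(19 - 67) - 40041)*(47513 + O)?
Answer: -806483040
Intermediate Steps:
K(A) = A + A**2 (K(A) = A**2 + A = A + A**2)
O = -26169 (O = -16330 - 9839 = -26169)
(K(19 - 67) - 40041)*(47513 + O) = ((19 - 67)*(1 + (19 - 67)) - 40041)*(47513 - 26169) = (-48*(1 - 48) - 40041)*21344 = (-48*(-47) - 40041)*21344 = (2256 - 40041)*21344 = -37785*21344 = -806483040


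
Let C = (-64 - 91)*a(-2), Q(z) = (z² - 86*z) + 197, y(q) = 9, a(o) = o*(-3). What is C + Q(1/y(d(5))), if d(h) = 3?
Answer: -60146/81 ≈ -742.54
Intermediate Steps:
a(o) = -3*o
Q(z) = 197 + z² - 86*z
C = -930 (C = (-64 - 91)*(-3*(-2)) = -155*6 = -930)
C + Q(1/y(d(5))) = -930 + (197 + (1/9)² - 86/9) = -930 + (197 + (⅑)² - 86*⅑) = -930 + (197 + 1/81 - 86/9) = -930 + 15184/81 = -60146/81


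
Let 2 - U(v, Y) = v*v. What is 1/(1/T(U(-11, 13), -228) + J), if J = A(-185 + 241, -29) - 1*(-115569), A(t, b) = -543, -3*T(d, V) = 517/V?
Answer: 517/59469126 ≈ 8.6936e-6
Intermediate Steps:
U(v, Y) = 2 - v² (U(v, Y) = 2 - v*v = 2 - v²)
T(d, V) = -517/(3*V)
J = 115026 (J = -543 - 1*(-115569) = -543 + 115569 = 115026)
1/(1/T(U(-11, 13), -228) + J) = 1/(1/(-517/3/(-228)) + 115026) = 1/(1/(-517/3*(-1/228)) + 115026) = 1/(1/(517/684) + 115026) = 1/(684/517 + 115026) = 1/(59469126/517) = 517/59469126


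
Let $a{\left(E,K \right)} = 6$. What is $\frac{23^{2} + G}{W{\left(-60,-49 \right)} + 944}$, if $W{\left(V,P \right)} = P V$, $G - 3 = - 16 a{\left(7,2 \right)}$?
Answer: $\frac{109}{971} \approx 0.11226$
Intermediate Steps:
$G = -93$ ($G = 3 - 96 = -93$)
$\frac{23^{2} + G}{W{\left(-60,-49 \right)} + 944} = \frac{23^{2} - 93}{\left(-49\right) \left(-60\right) + 944} = \frac{529 - 93}{2940 + 944} = \frac{436}{3884} = 436 \cdot \frac{1}{3884} = \frac{109}{971}$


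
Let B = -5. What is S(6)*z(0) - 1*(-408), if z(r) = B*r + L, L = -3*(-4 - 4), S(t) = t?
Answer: 552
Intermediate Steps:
L = 24 (L = -3*(-8) = 24)
z(r) = 24 - 5*r (z(r) = -5*r + 24 = 24 - 5*r)
S(6)*z(0) - 1*(-408) = 6*(24 - 5*0) - 1*(-408) = 6*(24 + 0) + 408 = 6*24 + 408 = 144 + 408 = 552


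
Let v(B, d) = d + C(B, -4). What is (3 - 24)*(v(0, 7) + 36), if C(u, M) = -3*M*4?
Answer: -1911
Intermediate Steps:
C(u, M) = -12*M
v(B, d) = 48 + d (v(B, d) = d - 12*(-4) = d + 48 = 48 + d)
(3 - 24)*(v(0, 7) + 36) = (3 - 24)*((48 + 7) + 36) = -21*(55 + 36) = -21*91 = -1911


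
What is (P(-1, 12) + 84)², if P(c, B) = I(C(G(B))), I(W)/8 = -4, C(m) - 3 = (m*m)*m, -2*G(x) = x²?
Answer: 2704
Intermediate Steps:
G(x) = -x²/2
C(m) = 3 + m³ (C(m) = 3 + (m*m)*m = 3 + m²*m = 3 + m³)
I(W) = -32 (I(W) = 8*(-4) = -32)
P(c, B) = -32
(P(-1, 12) + 84)² = (-32 + 84)² = 52² = 2704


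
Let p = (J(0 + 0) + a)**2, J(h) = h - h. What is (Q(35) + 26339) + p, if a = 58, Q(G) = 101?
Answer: 29804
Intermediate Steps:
J(h) = 0
p = 3364 (p = (0 + 58)**2 = 58**2 = 3364)
(Q(35) + 26339) + p = (101 + 26339) + 3364 = 26440 + 3364 = 29804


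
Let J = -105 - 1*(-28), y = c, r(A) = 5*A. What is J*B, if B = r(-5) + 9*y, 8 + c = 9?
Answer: 1232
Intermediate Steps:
c = 1 (c = -8 + 9 = 1)
y = 1
J = -77 (J = -105 + 28 = -77)
B = -16 (B = 5*(-5) + 9*1 = -25 + 9 = -16)
J*B = -77*(-16) = 1232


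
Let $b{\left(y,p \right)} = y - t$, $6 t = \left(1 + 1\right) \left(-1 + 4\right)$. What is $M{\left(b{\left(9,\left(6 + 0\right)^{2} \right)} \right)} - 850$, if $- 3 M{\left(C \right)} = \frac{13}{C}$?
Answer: $- \frac{20413}{24} \approx -850.54$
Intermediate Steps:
$t = 1$ ($t = \frac{\left(1 + 1\right) \left(-1 + 4\right)}{6} = \frac{2 \cdot 3}{6} = \frac{1}{6} \cdot 6 = 1$)
$b{\left(y,p \right)} = -1 + y$ ($b{\left(y,p \right)} = y - 1 = -1 + y$)
$M{\left(C \right)} = - \frac{13}{3 C}$ ($M{\left(C \right)} = - \frac{13 \frac{1}{C}}{3} = - \frac{13}{3 C}$)
$M{\left(b{\left(9,\left(6 + 0\right)^{2} \right)} \right)} - 850 = - \frac{13}{3 \left(-1 + 9\right)} - 850 = - \frac{13}{3 \cdot 8} - 850 = \left(- \frac{13}{3}\right) \frac{1}{8} - 850 = - \frac{13}{24} - 850 = - \frac{20413}{24}$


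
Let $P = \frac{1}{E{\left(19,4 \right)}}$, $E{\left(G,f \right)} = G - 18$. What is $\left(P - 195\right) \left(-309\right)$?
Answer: $59946$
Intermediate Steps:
$E{\left(G,f \right)} = -18 + G$
$P = 1$ ($P = \frac{1}{-18 + 19} = 1^{-1} = 1$)
$\left(P - 195\right) \left(-309\right) = \left(1 - 195\right) \left(-309\right) = \left(-194\right) \left(-309\right) = 59946$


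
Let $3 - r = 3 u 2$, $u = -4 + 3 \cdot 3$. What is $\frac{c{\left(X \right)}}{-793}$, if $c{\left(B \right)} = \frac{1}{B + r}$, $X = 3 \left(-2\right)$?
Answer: $\frac{1}{26169} \approx 3.8213 \cdot 10^{-5}$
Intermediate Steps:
$u = 5$ ($u = -4 + 9 = 5$)
$X = -6$
$r = -27$ ($r = 3 - 3 \cdot 5 \cdot 2 = 3 - 15 \cdot 2 = 3 - 30 = -27$)
$c{\left(B \right)} = \frac{1}{-27 + B}$ ($c{\left(B \right)} = \frac{1}{B - 27} = \frac{1}{-27 + B}$)
$\frac{c{\left(X \right)}}{-793} = \frac{1}{\left(-27 - 6\right) \left(-793\right)} = \frac{1}{-33} \left(- \frac{1}{793}\right) = \left(- \frac{1}{33}\right) \left(- \frac{1}{793}\right) = \frac{1}{26169}$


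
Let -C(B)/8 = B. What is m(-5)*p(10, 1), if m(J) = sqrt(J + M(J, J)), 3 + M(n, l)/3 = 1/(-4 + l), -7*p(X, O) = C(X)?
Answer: 80*I*sqrt(129)/21 ≈ 43.268*I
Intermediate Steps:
C(B) = -8*B
p(X, O) = 8*X/7 (p(X, O) = -(-8)*X/7 = 8*X/7)
M(n, l) = -9 + 3/(-4 + l)
m(J) = sqrt(J + 3*(13 - 3*J)/(-4 + J))
m(-5)*p(10, 1) = sqrt((39 + (-5)**2 - 13*(-5))/(-4 - 5))*((8/7)*10) = sqrt((39 + 25 + 65)/(-9))*(80/7) = sqrt(-1/9*129)*(80/7) = sqrt(-43/3)*(80/7) = (I*sqrt(129)/3)*(80/7) = 80*I*sqrt(129)/21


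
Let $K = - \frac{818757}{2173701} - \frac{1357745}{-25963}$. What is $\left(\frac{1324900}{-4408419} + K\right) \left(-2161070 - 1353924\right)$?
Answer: $- \frac{2149539900896094582000364}{11847268993786257} \approx -1.8144 \cdot 10^{8}$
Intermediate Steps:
$K = \frac{976691425418}{18811933021}$ ($K = \left(-818757\right) \frac{1}{2173701} - - \frac{1357745}{25963} = - \frac{272919}{724567} + \frac{1357745}{25963} = \frac{976691425418}{18811933021} \approx 51.919$)
$\left(\frac{1324900}{-4408419} + K\right) \left(-2161070 - 1353924\right) = \left(\frac{1324900}{-4408419} + \frac{976691425418}{18811933021}\right) \left(-2161070 - 1353924\right) = \left(1324900 \left(- \frac{1}{4408419}\right) + \frac{976691425418}{18811933021}\right) \left(-3514994\right) = \left(- \frac{1324900}{4408419} + \frac{976691425418}{18811933021}\right) \left(-3514994\right) = \frac{4280741106890271242}{82930882956503799} \left(-3514994\right) = - \frac{2149539900896094582000364}{11847268993786257}$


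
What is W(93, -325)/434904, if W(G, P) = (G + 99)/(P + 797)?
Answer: 1/1069139 ≈ 9.3533e-7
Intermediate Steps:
W(G, P) = (99 + G)/(797 + P)
W(93, -325)/434904 = ((99 + 93)/(797 - 325))/434904 = (192/472)*(1/434904) = ((1/472)*192)*(1/434904) = (24/59)*(1/434904) = 1/1069139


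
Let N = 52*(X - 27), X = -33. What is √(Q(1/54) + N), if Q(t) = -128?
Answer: 4*I*√203 ≈ 56.991*I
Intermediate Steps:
N = -3120 (N = 52*(-33 - 27) = 52*(-60) = -3120)
√(Q(1/54) + N) = √(-128 - 3120) = √(-3248) = 4*I*√203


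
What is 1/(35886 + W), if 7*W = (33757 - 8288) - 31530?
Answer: 7/245141 ≈ 2.8555e-5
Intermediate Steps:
W = -6061/7 (W = ((33757 - 8288) - 31530)/7 = (25469 - 31530)/7 = (⅐)*(-6061) = -6061/7 ≈ -865.86)
1/(35886 + W) = 1/(35886 - 6061/7) = 1/(245141/7) = 7/245141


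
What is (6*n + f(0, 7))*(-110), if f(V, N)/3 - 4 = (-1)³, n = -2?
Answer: 330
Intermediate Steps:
f(V, N) = 9 (f(V, N) = 12 + 3*(-1)³ = 12 + 3*(-1) = 12 - 3 = 9)
(6*n + f(0, 7))*(-110) = (6*(-2) + 9)*(-110) = (-12 + 9)*(-110) = -3*(-110) = 330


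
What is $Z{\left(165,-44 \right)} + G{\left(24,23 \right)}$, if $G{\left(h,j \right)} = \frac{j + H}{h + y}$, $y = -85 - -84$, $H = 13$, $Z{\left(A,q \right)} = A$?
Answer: $\frac{3831}{23} \approx 166.57$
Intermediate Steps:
$y = -1$ ($y = -85 + 84 = -1$)
$G{\left(h,j \right)} = \frac{13 + j}{-1 + h}$ ($G{\left(h,j \right)} = \frac{j + 13}{h - 1} = \frac{13 + j}{-1 + h}$)
$Z{\left(165,-44 \right)} + G{\left(24,23 \right)} = 165 + \frac{13 + 23}{-1 + 24} = 165 + \frac{1}{23} \cdot 36 = 165 + \frac{36}{23} = \frac{3831}{23}$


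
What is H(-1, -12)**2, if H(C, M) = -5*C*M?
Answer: 3600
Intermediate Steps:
H(C, M) = -5*C*M
H(-1, -12)**2 = (-5*(-1)*(-12))**2 = (-60)**2 = 3600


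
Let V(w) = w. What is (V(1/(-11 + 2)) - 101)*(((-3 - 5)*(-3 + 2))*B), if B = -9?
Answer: 7280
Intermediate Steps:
(V(1/(-11 + 2)) - 101)*(((-3 - 5)*(-3 + 2))*B) = (1/(-11 + 2) - 101)*(((-3 - 5)*(-3 + 2))*(-9)) = (1/(-9) - 101)*(-8*(-1)*(-9)) = (-1/9 - 101)*(8*(-9)) = -910/9*(-72) = 7280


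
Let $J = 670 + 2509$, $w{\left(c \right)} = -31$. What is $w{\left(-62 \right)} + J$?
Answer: $3148$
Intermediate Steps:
$J = 3179$
$w{\left(-62 \right)} + J = -31 + 3179 = 3148$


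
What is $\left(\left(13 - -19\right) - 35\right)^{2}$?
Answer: $9$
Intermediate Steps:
$\left(\left(13 - -19\right) - 35\right)^{2} = \left(\left(13 + 19\right) - 35\right)^{2} = \left(32 - 35\right)^{2} = \left(-3\right)^{2} = 9$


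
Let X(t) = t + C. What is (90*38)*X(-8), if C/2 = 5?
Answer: 6840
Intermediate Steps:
C = 10 (C = 2*5 = 10)
X(t) = 10 + t (X(t) = t + 10 = 10 + t)
(90*38)*X(-8) = (90*38)*(10 - 8) = 3420*2 = 6840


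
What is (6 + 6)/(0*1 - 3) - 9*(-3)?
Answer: 23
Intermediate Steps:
(6 + 6)/(0*1 - 3) - 9*(-3) = 12/(0 - 3) + 27 = 12/(-3) + 27 = 12*(-1/3) + 27 = -4 + 27 = 23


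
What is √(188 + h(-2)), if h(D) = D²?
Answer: 8*√3 ≈ 13.856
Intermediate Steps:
√(188 + h(-2)) = √(188 + (-2)²) = √(188 + 4) = √192 = 8*√3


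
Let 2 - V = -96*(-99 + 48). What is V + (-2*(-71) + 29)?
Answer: -4723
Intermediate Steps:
V = -4894 (V = 2 - (-96)*(-99 + 48) = 2 - (-96)*(-51) = 2 - 1*4896 = 2 - 4896 = -4894)
V + (-2*(-71) + 29) = -4894 + (-2*(-71) + 29) = -4894 + (142 + 29) = -4894 + 171 = -4723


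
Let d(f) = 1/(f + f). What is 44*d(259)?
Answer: 22/259 ≈ 0.084942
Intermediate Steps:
d(f) = 1/(2*f)
44*d(259) = 44*((½)/259) = 44*((½)*(1/259)) = 44*(1/518) = 22/259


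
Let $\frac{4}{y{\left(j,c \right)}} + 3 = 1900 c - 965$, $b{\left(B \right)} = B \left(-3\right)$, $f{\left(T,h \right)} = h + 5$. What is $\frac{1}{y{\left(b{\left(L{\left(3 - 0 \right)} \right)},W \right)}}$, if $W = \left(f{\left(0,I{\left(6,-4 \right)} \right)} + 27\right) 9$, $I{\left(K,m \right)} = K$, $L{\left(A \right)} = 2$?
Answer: $162208$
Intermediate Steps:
$f{\left(T,h \right)} = 5 + h$
$b{\left(B \right)} = - 3 B$
$W = 342$ ($W = \left(\left(5 + 6\right) + 27\right) 9 = \left(11 + 27\right) 9 = 38 \cdot 9 = 342$)
$y{\left(j,c \right)} = \frac{4}{-968 + 1900 c}$ ($y{\left(j,c \right)} = \frac{4}{-3 + \left(1900 c - 965\right)} = \frac{4}{-3 + \left(-965 + 1900 c\right)} = \frac{4}{-968 + 1900 c}$)
$\frac{1}{y{\left(b{\left(L{\left(3 - 0 \right)} \right)},W \right)}} = \frac{1}{\frac{1}{-242 + 475 \cdot 342}} = \frac{1}{\frac{1}{-242 + 162450}} = \frac{1}{\frac{1}{162208}} = 162208$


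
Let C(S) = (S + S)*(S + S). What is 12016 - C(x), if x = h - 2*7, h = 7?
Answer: 11820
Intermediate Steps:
x = -7 (x = 7 - 2*7 = 7 - 14 = -7)
C(S) = 4*S**2 (C(S) = (2*S)*(2*S) = 4*S**2)
12016 - C(x) = 12016 - 4*(-7)**2 = 12016 - 4*49 = 12016 - 1*196 = 12016 - 196 = 11820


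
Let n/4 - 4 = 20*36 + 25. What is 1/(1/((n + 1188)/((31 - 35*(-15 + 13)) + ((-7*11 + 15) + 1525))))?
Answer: 1046/391 ≈ 2.6752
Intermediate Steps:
n = 2996 (n = 16 + 4*(20*36 + 25) = 16 + 4*(720 + 25) = 16 + 4*745 = 16 + 2980 = 2996)
1/(1/((n + 1188)/((31 - 35*(-15 + 13)) + ((-7*11 + 15) + 1525)))) = 1/(1/((2996 + 1188)/((31 - 35*(-15 + 13)) + ((-7*11 + 15) + 1525)))) = 1/(1/(4184/((31 - 35*(-2)) + ((-77 + 15) + 1525)))) = 1/(1/(4184/((31 + 70) + (-62 + 1525)))) = 1/(1/(4184/(101 + 1463))) = 1/(1/(4184/1564)) = 1/(1/(4184*(1/1564))) = 1/(1/(1046/391)) = 1/(391/1046) = 1046/391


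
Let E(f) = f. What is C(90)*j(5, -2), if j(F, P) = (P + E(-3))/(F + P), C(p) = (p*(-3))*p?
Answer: 40500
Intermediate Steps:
C(p) = -3*p² (C(p) = (-3*p)*p = -3*p²)
j(F, P) = (-3 + P)/(F + P) (j(F, P) = (P - 3)/(F + P) = (-3 + P)/(F + P))
C(90)*j(5, -2) = (-3*90²)*((-3 - 2)/(5 - 2)) = (-3*8100)*(-5/3) = -8100*(-5) = -24300*(-5/3) = 40500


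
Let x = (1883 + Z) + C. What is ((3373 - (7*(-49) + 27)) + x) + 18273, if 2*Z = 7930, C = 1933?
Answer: 29743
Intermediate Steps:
Z = 3965 (Z = (½)*7930 = 3965)
x = 7781 (x = (1883 + 3965) + 1933 = 5848 + 1933 = 7781)
((3373 - (7*(-49) + 27)) + x) + 18273 = ((3373 - (7*(-49) + 27)) + 7781) + 18273 = ((3373 - (-343 + 27)) + 7781) + 18273 = ((3373 - 1*(-316)) + 7781) + 18273 = ((3373 + 316) + 7781) + 18273 = (3689 + 7781) + 18273 = 11470 + 18273 = 29743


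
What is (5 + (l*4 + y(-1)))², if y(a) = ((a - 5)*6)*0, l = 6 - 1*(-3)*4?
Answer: 5929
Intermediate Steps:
l = 18 (l = 6 + 3*4 = 6 + 12 = 18)
y(a) = 0 (y(a) = ((-5 + a)*6)*0 = (-30 + 6*a)*0 = 0)
(5 + (l*4 + y(-1)))² = (5 + (18*4 + 0))² = (5 + (72 + 0))² = (5 + 72)² = 77² = 5929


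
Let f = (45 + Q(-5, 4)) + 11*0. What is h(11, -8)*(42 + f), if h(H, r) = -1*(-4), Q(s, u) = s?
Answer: 328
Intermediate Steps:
h(H, r) = 4
f = 40 (f = (45 - 5) + 11*0 = 40 + 0 = 40)
h(11, -8)*(42 + f) = 4*(42 + 40) = 4*82 = 328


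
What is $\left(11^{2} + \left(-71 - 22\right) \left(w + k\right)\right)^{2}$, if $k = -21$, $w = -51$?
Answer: $46471489$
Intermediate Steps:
$\left(11^{2} + \left(-71 - 22\right) \left(w + k\right)\right)^{2} = \left(11^{2} + \left(-71 - 22\right) \left(-51 - 21\right)\right)^{2} = \left(121 - -6696\right)^{2} = \left(121 + 6696\right)^{2} = 6817^{2} = 46471489$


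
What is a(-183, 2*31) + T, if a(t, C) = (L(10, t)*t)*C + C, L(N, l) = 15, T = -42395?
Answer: -212523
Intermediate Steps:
a(t, C) = C + 15*C*t (a(t, C) = (15*t)*C + C = 15*C*t + C = C + 15*C*t)
a(-183, 2*31) + T = (2*31)*(1 + 15*(-183)) - 42395 = 62*(1 - 2745) - 42395 = 62*(-2744) - 42395 = -170128 - 42395 = -212523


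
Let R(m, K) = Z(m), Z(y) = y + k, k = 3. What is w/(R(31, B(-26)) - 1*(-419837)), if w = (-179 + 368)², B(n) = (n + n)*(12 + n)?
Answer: 11907/139957 ≈ 0.085076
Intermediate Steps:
Z(y) = 3 + y (Z(y) = y + 3 = 3 + y)
B(n) = 2*n*(12 + n) (B(n) = (2*n)*(12 + n) = 2*n*(12 + n))
R(m, K) = 3 + m
w = 35721 (w = 189² = 35721)
w/(R(31, B(-26)) - 1*(-419837)) = 35721/((3 + 31) - 1*(-419837)) = 35721/(34 + 419837) = 35721/419871 = 35721*(1/419871) = 11907/139957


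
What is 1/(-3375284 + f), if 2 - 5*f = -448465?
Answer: -5/16427953 ≈ -3.0436e-7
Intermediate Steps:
f = 448467/5 (f = 2/5 - 1/5*(-448465) = 2/5 + 89693 = 448467/5 ≈ 89693.)
1/(-3375284 + f) = 1/(-3375284 + 448467/5) = 1/(-16427953/5) = -5/16427953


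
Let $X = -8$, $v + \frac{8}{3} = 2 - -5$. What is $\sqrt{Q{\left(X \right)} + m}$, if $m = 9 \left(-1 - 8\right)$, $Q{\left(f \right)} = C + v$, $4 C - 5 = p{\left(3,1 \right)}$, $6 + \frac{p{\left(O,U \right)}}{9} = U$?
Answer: $\frac{2 i \sqrt{195}}{3} \approx 9.3095 i$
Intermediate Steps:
$p{\left(O,U \right)} = -54 + 9 U$
$v = \frac{13}{3}$ ($v = - \frac{8}{3} + \left(2 - -5\right) = - \frac{8}{3} + \left(2 + 5\right) = - \frac{8}{3} + 7 = \frac{13}{3} \approx 4.3333$)
$C = -10$ ($C = \frac{5}{4} + \frac{-54 + 9 \cdot 1}{4} = \frac{5}{4} + \frac{-54 + 9}{4} = \frac{5}{4} + \frac{1}{4} \left(-45\right) = \frac{5}{4} - \frac{45}{4} = -10$)
$Q{\left(f \right)} = - \frac{17}{3}$ ($Q{\left(f \right)} = -10 + \frac{13}{3} = - \frac{17}{3}$)
$m = -81$ ($m = 9 \left(-9\right) = -81$)
$\sqrt{Q{\left(X \right)} + m} = \sqrt{- \frac{17}{3} - 81} = \sqrt{- \frac{260}{3}} = \frac{2 i \sqrt{195}}{3}$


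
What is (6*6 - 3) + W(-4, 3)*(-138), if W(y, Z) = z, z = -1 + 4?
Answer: -381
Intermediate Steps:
z = 3
W(y, Z) = 3
(6*6 - 3) + W(-4, 3)*(-138) = (6*6 - 3) + 3*(-138) = (36 - 3) - 414 = 33 - 414 = -381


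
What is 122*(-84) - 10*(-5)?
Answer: -10198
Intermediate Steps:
122*(-84) - 10*(-5) = -10248 + 50 = -10198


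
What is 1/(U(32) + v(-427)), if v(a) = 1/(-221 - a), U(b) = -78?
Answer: -206/16067 ≈ -0.012821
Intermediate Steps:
1/(U(32) + v(-427)) = 1/(-78 - 1/(221 - 427)) = 1/(-78 - 1/(-206)) = 1/(-78 - 1*(-1/206)) = 1/(-78 + 1/206) = 1/(-16067/206) = -206/16067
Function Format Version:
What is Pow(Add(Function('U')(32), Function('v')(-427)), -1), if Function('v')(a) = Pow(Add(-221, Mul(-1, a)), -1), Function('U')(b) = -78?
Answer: Rational(-206, 16067) ≈ -0.012821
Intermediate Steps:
Pow(Add(Function('U')(32), Function('v')(-427)), -1) = Pow(Add(-78, Mul(-1, Pow(Add(221, -427), -1))), -1) = Pow(Add(-78, Mul(-1, Pow(-206, -1))), -1) = Pow(Add(-78, Mul(-1, Rational(-1, 206))), -1) = Pow(Add(-78, Rational(1, 206)), -1) = Pow(Rational(-16067, 206), -1) = Rational(-206, 16067)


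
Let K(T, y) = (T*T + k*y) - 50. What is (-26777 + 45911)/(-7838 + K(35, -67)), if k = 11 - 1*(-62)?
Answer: -9567/5777 ≈ -1.6560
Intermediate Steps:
k = 73 (k = 11 + 62 = 73)
K(T, y) = -50 + T² + 73*y (K(T, y) = (T*T + 73*y) - 50 = (T² + 73*y) - 50 = -50 + T² + 73*y)
(-26777 + 45911)/(-7838 + K(35, -67)) = (-26777 + 45911)/(-7838 + (-50 + 35² + 73*(-67))) = 19134/(-7838 + (-50 + 1225 - 4891)) = 19134/(-7838 - 3716) = 19134/(-11554) = 19134*(-1/11554) = -9567/5777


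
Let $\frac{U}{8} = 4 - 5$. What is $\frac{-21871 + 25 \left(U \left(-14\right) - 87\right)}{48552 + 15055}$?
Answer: $- \frac{21246}{63607} \approx -0.33402$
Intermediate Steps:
$U = -8$ ($U = 8 \left(4 - 5\right) = 8 \left(-1\right) = -8$)
$\frac{-21871 + 25 \left(U \left(-14\right) - 87\right)}{48552 + 15055} = \frac{-21871 + 25 \left(\left(-8\right) \left(-14\right) - 87\right)}{48552 + 15055} = \frac{-21871 + 25 \left(112 - 87\right)}{63607} = \left(-21871 + 25 \cdot 25\right) \frac{1}{63607} = \left(-21871 + 625\right) \frac{1}{63607} = \left(-21246\right) \frac{1}{63607} = - \frac{21246}{63607}$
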